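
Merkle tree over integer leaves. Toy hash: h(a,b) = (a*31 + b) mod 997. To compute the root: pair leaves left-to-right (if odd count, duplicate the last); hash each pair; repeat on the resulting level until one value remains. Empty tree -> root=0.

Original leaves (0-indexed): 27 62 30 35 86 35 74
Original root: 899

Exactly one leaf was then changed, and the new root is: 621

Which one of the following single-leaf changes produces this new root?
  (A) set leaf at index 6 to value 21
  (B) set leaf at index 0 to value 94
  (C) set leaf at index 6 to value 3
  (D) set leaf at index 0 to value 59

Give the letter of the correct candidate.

Answer: C

Derivation:
Original leaves: [27, 62, 30, 35, 86, 35, 74]
Target new root: 621
Try each candidate change and compute the resulting root:
Candidate A: set leaf[6] = 21 -> leaves = [27, 62, 30, 35, 86, 35, 21]
  L0: [27, 62, 30, 35, 86, 35, 21]
  L1: h(27,62)=(27*31+62)%997=899 h(30,35)=(30*31+35)%997=965 h(86,35)=(86*31+35)%997=707 h(21,21)=(21*31+21)%997=672 -> [899, 965, 707, 672]
  L2: h(899,965)=(899*31+965)%997=918 h(707,672)=(707*31+672)%997=655 -> [918, 655]
  L3: h(918,655)=(918*31+655)%997=200 -> [200]
  root = 200 != target 621
Candidate B: set leaf[0] = 94 -> leaves = [94, 62, 30, 35, 86, 35, 74]
  L0: [94, 62, 30, 35, 86, 35, 74]
  L1: h(94,62)=(94*31+62)%997=982 h(30,35)=(30*31+35)%997=965 h(86,35)=(86*31+35)%997=707 h(74,74)=(74*31+74)%997=374 -> [982, 965, 707, 374]
  L2: h(982,965)=(982*31+965)%997=500 h(707,374)=(707*31+374)%997=357 -> [500, 357]
  L3: h(500,357)=(500*31+357)%997=902 -> [902]
  root = 902 != target 621
Candidate C: set leaf[6] = 3 -> leaves = [27, 62, 30, 35, 86, 35, 3]
  L0: [27, 62, 30, 35, 86, 35, 3]
  L1: h(27,62)=(27*31+62)%997=899 h(30,35)=(30*31+35)%997=965 h(86,35)=(86*31+35)%997=707 h(3,3)=(3*31+3)%997=96 -> [899, 965, 707, 96]
  L2: h(899,965)=(899*31+965)%997=918 h(707,96)=(707*31+96)%997=79 -> [918, 79]
  L3: h(918,79)=(918*31+79)%997=621 -> [621]
  root = 621 == target 621  ** MATCH **
Candidate D: set leaf[0] = 59 -> leaves = [59, 62, 30, 35, 86, 35, 74]
  L0: [59, 62, 30, 35, 86, 35, 74]
  L1: h(59,62)=(59*31+62)%997=894 h(30,35)=(30*31+35)%997=965 h(86,35)=(86*31+35)%997=707 h(74,74)=(74*31+74)%997=374 -> [894, 965, 707, 374]
  L2: h(894,965)=(894*31+965)%997=763 h(707,374)=(707*31+374)%997=357 -> [763, 357]
  L3: h(763,357)=(763*31+357)%997=82 -> [82]
  root = 82 != target 621
Candidate C produces the target root.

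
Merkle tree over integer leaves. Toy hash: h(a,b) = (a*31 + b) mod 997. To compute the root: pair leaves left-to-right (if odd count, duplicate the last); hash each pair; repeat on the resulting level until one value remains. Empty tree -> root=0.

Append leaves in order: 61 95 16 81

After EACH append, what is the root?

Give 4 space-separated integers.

Answer: 61 989 264 329

Derivation:
After append 61 (leaves=[61]):
  L0: [61]
  root=61
After append 95 (leaves=[61, 95]):
  L0: [61, 95]
  L1: h(61,95)=(61*31+95)%997=989 -> [989]
  root=989
After append 16 (leaves=[61, 95, 16]):
  L0: [61, 95, 16]
  L1: h(61,95)=(61*31+95)%997=989 h(16,16)=(16*31+16)%997=512 -> [989, 512]
  L2: h(989,512)=(989*31+512)%997=264 -> [264]
  root=264
After append 81 (leaves=[61, 95, 16, 81]):
  L0: [61, 95, 16, 81]
  L1: h(61,95)=(61*31+95)%997=989 h(16,81)=(16*31+81)%997=577 -> [989, 577]
  L2: h(989,577)=(989*31+577)%997=329 -> [329]
  root=329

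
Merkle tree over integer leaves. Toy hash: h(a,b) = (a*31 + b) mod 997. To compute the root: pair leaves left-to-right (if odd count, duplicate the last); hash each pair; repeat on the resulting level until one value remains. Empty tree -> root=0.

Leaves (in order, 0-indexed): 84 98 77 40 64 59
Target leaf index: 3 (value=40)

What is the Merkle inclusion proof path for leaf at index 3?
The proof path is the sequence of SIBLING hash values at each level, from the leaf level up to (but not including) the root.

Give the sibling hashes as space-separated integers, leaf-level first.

L0 (leaves): [84, 98, 77, 40, 64, 59], target index=3
L1: h(84,98)=(84*31+98)%997=708 [pair 0] h(77,40)=(77*31+40)%997=433 [pair 1] h(64,59)=(64*31+59)%997=49 [pair 2] -> [708, 433, 49]
  Sibling for proof at L0: 77
L2: h(708,433)=(708*31+433)%997=447 [pair 0] h(49,49)=(49*31+49)%997=571 [pair 1] -> [447, 571]
  Sibling for proof at L1: 708
L3: h(447,571)=(447*31+571)%997=470 [pair 0] -> [470]
  Sibling for proof at L2: 571
Root: 470
Proof path (sibling hashes from leaf to root): [77, 708, 571]

Answer: 77 708 571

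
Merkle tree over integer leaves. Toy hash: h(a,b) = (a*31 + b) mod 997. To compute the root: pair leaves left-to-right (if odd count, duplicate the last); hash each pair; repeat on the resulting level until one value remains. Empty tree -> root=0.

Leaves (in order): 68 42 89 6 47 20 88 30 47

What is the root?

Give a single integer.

L0: [68, 42, 89, 6, 47, 20, 88, 30, 47]
L1: h(68,42)=(68*31+42)%997=156 h(89,6)=(89*31+6)%997=771 h(47,20)=(47*31+20)%997=480 h(88,30)=(88*31+30)%997=764 h(47,47)=(47*31+47)%997=507 -> [156, 771, 480, 764, 507]
L2: h(156,771)=(156*31+771)%997=622 h(480,764)=(480*31+764)%997=689 h(507,507)=(507*31+507)%997=272 -> [622, 689, 272]
L3: h(622,689)=(622*31+689)%997=31 h(272,272)=(272*31+272)%997=728 -> [31, 728]
L4: h(31,728)=(31*31+728)%997=692 -> [692]

Answer: 692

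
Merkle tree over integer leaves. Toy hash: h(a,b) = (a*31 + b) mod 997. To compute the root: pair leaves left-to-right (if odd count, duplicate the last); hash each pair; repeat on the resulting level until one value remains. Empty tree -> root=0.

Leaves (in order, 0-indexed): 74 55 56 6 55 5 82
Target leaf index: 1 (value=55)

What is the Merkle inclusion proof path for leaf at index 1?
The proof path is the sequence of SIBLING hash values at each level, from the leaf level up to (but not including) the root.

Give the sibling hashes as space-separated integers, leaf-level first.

Answer: 74 745 799

Derivation:
L0 (leaves): [74, 55, 56, 6, 55, 5, 82], target index=1
L1: h(74,55)=(74*31+55)%997=355 [pair 0] h(56,6)=(56*31+6)%997=745 [pair 1] h(55,5)=(55*31+5)%997=713 [pair 2] h(82,82)=(82*31+82)%997=630 [pair 3] -> [355, 745, 713, 630]
  Sibling for proof at L0: 74
L2: h(355,745)=(355*31+745)%997=783 [pair 0] h(713,630)=(713*31+630)%997=799 [pair 1] -> [783, 799]
  Sibling for proof at L1: 745
L3: h(783,799)=(783*31+799)%997=147 [pair 0] -> [147]
  Sibling for proof at L2: 799
Root: 147
Proof path (sibling hashes from leaf to root): [74, 745, 799]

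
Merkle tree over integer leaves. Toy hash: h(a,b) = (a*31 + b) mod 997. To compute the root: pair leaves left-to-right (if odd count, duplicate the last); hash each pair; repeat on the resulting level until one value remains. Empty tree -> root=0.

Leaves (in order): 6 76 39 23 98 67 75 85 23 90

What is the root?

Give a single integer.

L0: [6, 76, 39, 23, 98, 67, 75, 85, 23, 90]
L1: h(6,76)=(6*31+76)%997=262 h(39,23)=(39*31+23)%997=235 h(98,67)=(98*31+67)%997=114 h(75,85)=(75*31+85)%997=416 h(23,90)=(23*31+90)%997=803 -> [262, 235, 114, 416, 803]
L2: h(262,235)=(262*31+235)%997=381 h(114,416)=(114*31+416)%997=959 h(803,803)=(803*31+803)%997=771 -> [381, 959, 771]
L3: h(381,959)=(381*31+959)%997=806 h(771,771)=(771*31+771)%997=744 -> [806, 744]
L4: h(806,744)=(806*31+744)%997=805 -> [805]

Answer: 805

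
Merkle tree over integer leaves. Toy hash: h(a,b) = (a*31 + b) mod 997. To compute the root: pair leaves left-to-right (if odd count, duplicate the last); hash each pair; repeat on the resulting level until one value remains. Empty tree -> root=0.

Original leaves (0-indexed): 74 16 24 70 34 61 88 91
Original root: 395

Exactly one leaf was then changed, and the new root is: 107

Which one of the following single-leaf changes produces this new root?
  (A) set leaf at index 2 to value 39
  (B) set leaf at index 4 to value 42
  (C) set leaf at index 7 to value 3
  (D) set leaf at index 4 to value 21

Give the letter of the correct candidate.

Answer: B

Derivation:
Original leaves: [74, 16, 24, 70, 34, 61, 88, 91]
Target new root: 107
Try each candidate change and compute the resulting root:
Candidate A: set leaf[2] = 39 -> leaves = [74, 16, 39, 70, 34, 61, 88, 91]
  L0: [74, 16, 39, 70, 34, 61, 88, 91]
  L1: h(74,16)=(74*31+16)%997=316 h(39,70)=(39*31+70)%997=282 h(34,61)=(34*31+61)%997=118 h(88,91)=(88*31+91)%997=825 -> [316, 282, 118, 825]
  L2: h(316,282)=(316*31+282)%997=108 h(118,825)=(118*31+825)%997=495 -> [108, 495]
  L3: h(108,495)=(108*31+495)%997=852 -> [852]
  root = 852 != target 107
Candidate B: set leaf[4] = 42 -> leaves = [74, 16, 24, 70, 42, 61, 88, 91]
  L0: [74, 16, 24, 70, 42, 61, 88, 91]
  L1: h(74,16)=(74*31+16)%997=316 h(24,70)=(24*31+70)%997=814 h(42,61)=(42*31+61)%997=366 h(88,91)=(88*31+91)%997=825 -> [316, 814, 366, 825]
  L2: h(316,814)=(316*31+814)%997=640 h(366,825)=(366*31+825)%997=207 -> [640, 207]
  L3: h(640,207)=(640*31+207)%997=107 -> [107]
  root = 107 == target 107  ** MATCH **
Candidate C: set leaf[7] = 3 -> leaves = [74, 16, 24, 70, 34, 61, 88, 3]
  L0: [74, 16, 24, 70, 34, 61, 88, 3]
  L1: h(74,16)=(74*31+16)%997=316 h(24,70)=(24*31+70)%997=814 h(34,61)=(34*31+61)%997=118 h(88,3)=(88*31+3)%997=737 -> [316, 814, 118, 737]
  L2: h(316,814)=(316*31+814)%997=640 h(118,737)=(118*31+737)%997=407 -> [640, 407]
  L3: h(640,407)=(640*31+407)%997=307 -> [307]
  root = 307 != target 107
Candidate D: set leaf[4] = 21 -> leaves = [74, 16, 24, 70, 21, 61, 88, 91]
  L0: [74, 16, 24, 70, 21, 61, 88, 91]
  L1: h(74,16)=(74*31+16)%997=316 h(24,70)=(24*31+70)%997=814 h(21,61)=(21*31+61)%997=712 h(88,91)=(88*31+91)%997=825 -> [316, 814, 712, 825]
  L2: h(316,814)=(316*31+814)%997=640 h(712,825)=(712*31+825)%997=963 -> [640, 963]
  L3: h(640,963)=(640*31+963)%997=863 -> [863]
  root = 863 != target 107
Candidate B produces the target root.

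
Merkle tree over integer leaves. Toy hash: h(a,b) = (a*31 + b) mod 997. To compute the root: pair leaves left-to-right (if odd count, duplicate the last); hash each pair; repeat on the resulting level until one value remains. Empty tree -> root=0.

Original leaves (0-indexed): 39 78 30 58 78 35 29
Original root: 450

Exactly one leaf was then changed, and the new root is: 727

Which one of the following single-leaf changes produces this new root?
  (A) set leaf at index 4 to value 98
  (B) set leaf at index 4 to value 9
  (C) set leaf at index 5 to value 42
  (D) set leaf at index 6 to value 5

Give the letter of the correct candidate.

Answer: A

Derivation:
Original leaves: [39, 78, 30, 58, 78, 35, 29]
Target new root: 727
Try each candidate change and compute the resulting root:
Candidate A: set leaf[4] = 98 -> leaves = [39, 78, 30, 58, 98, 35, 29]
  L0: [39, 78, 30, 58, 98, 35, 29]
  L1: h(39,78)=(39*31+78)%997=290 h(30,58)=(30*31+58)%997=988 h(98,35)=(98*31+35)%997=82 h(29,29)=(29*31+29)%997=928 -> [290, 988, 82, 928]
  L2: h(290,988)=(290*31+988)%997=8 h(82,928)=(82*31+928)%997=479 -> [8, 479]
  L3: h(8,479)=(8*31+479)%997=727 -> [727]
  root = 727 == target 727  ** MATCH **
Candidate B: set leaf[4] = 9 -> leaves = [39, 78, 30, 58, 9, 35, 29]
  L0: [39, 78, 30, 58, 9, 35, 29]
  L1: h(39,78)=(39*31+78)%997=290 h(30,58)=(30*31+58)%997=988 h(9,35)=(9*31+35)%997=314 h(29,29)=(29*31+29)%997=928 -> [290, 988, 314, 928]
  L2: h(290,988)=(290*31+988)%997=8 h(314,928)=(314*31+928)%997=692 -> [8, 692]
  L3: h(8,692)=(8*31+692)%997=940 -> [940]
  root = 940 != target 727
Candidate C: set leaf[5] = 42 -> leaves = [39, 78, 30, 58, 78, 42, 29]
  L0: [39, 78, 30, 58, 78, 42, 29]
  L1: h(39,78)=(39*31+78)%997=290 h(30,58)=(30*31+58)%997=988 h(78,42)=(78*31+42)%997=466 h(29,29)=(29*31+29)%997=928 -> [290, 988, 466, 928]
  L2: h(290,988)=(290*31+988)%997=8 h(466,928)=(466*31+928)%997=419 -> [8, 419]
  L3: h(8,419)=(8*31+419)%997=667 -> [667]
  root = 667 != target 727
Candidate D: set leaf[6] = 5 -> leaves = [39, 78, 30, 58, 78, 35, 5]
  L0: [39, 78, 30, 58, 78, 35, 5]
  L1: h(39,78)=(39*31+78)%997=290 h(30,58)=(30*31+58)%997=988 h(78,35)=(78*31+35)%997=459 h(5,5)=(5*31+5)%997=160 -> [290, 988, 459, 160]
  L2: h(290,988)=(290*31+988)%997=8 h(459,160)=(459*31+160)%997=431 -> [8, 431]
  L3: h(8,431)=(8*31+431)%997=679 -> [679]
  root = 679 != target 727
Candidate A produces the target root.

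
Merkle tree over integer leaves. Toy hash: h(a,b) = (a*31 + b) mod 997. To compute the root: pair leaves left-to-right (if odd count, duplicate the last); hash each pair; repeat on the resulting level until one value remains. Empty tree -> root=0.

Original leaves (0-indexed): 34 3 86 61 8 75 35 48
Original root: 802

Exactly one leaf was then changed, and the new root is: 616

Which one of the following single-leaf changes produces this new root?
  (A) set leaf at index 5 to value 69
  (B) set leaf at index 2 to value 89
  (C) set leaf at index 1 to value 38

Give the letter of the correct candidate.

Answer: A

Derivation:
Original leaves: [34, 3, 86, 61, 8, 75, 35, 48]
Target new root: 616
Try each candidate change and compute the resulting root:
Candidate A: set leaf[5] = 69 -> leaves = [34, 3, 86, 61, 8, 69, 35, 48]
  L0: [34, 3, 86, 61, 8, 69, 35, 48]
  L1: h(34,3)=(34*31+3)%997=60 h(86,61)=(86*31+61)%997=733 h(8,69)=(8*31+69)%997=317 h(35,48)=(35*31+48)%997=136 -> [60, 733, 317, 136]
  L2: h(60,733)=(60*31+733)%997=599 h(317,136)=(317*31+136)%997=990 -> [599, 990]
  L3: h(599,990)=(599*31+990)%997=616 -> [616]
  root = 616 == target 616  ** MATCH **
Candidate B: set leaf[2] = 89 -> leaves = [34, 3, 89, 61, 8, 75, 35, 48]
  L0: [34, 3, 89, 61, 8, 75, 35, 48]
  L1: h(34,3)=(34*31+3)%997=60 h(89,61)=(89*31+61)%997=826 h(8,75)=(8*31+75)%997=323 h(35,48)=(35*31+48)%997=136 -> [60, 826, 323, 136]
  L2: h(60,826)=(60*31+826)%997=692 h(323,136)=(323*31+136)%997=179 -> [692, 179]
  L3: h(692,179)=(692*31+179)%997=694 -> [694]
  root = 694 != target 616
Candidate C: set leaf[1] = 38 -> leaves = [34, 38, 86, 61, 8, 75, 35, 48]
  L0: [34, 38, 86, 61, 8, 75, 35, 48]
  L1: h(34,38)=(34*31+38)%997=95 h(86,61)=(86*31+61)%997=733 h(8,75)=(8*31+75)%997=323 h(35,48)=(35*31+48)%997=136 -> [95, 733, 323, 136]
  L2: h(95,733)=(95*31+733)%997=687 h(323,136)=(323*31+136)%997=179 -> [687, 179]
  L3: h(687,179)=(687*31+179)%997=539 -> [539]
  root = 539 != target 616
Candidate A produces the target root.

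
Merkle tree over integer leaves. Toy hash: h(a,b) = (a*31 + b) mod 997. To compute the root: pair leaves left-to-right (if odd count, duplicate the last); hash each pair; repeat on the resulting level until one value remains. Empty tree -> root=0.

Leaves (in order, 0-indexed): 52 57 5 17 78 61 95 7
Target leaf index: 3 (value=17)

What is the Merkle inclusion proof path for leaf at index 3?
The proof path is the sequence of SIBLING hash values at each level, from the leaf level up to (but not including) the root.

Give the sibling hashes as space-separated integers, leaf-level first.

Answer: 5 672 41

Derivation:
L0 (leaves): [52, 57, 5, 17, 78, 61, 95, 7], target index=3
L1: h(52,57)=(52*31+57)%997=672 [pair 0] h(5,17)=(5*31+17)%997=172 [pair 1] h(78,61)=(78*31+61)%997=485 [pair 2] h(95,7)=(95*31+7)%997=958 [pair 3] -> [672, 172, 485, 958]
  Sibling for proof at L0: 5
L2: h(672,172)=(672*31+172)%997=67 [pair 0] h(485,958)=(485*31+958)%997=41 [pair 1] -> [67, 41]
  Sibling for proof at L1: 672
L3: h(67,41)=(67*31+41)%997=124 [pair 0] -> [124]
  Sibling for proof at L2: 41
Root: 124
Proof path (sibling hashes from leaf to root): [5, 672, 41]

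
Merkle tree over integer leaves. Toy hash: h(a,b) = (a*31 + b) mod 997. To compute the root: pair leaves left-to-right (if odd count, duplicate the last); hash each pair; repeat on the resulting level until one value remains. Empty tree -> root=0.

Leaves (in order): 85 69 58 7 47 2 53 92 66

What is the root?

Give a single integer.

L0: [85, 69, 58, 7, 47, 2, 53, 92, 66]
L1: h(85,69)=(85*31+69)%997=710 h(58,7)=(58*31+7)%997=808 h(47,2)=(47*31+2)%997=462 h(53,92)=(53*31+92)%997=738 h(66,66)=(66*31+66)%997=118 -> [710, 808, 462, 738, 118]
L2: h(710,808)=(710*31+808)%997=884 h(462,738)=(462*31+738)%997=105 h(118,118)=(118*31+118)%997=785 -> [884, 105, 785]
L3: h(884,105)=(884*31+105)%997=590 h(785,785)=(785*31+785)%997=195 -> [590, 195]
L4: h(590,195)=(590*31+195)%997=539 -> [539]

Answer: 539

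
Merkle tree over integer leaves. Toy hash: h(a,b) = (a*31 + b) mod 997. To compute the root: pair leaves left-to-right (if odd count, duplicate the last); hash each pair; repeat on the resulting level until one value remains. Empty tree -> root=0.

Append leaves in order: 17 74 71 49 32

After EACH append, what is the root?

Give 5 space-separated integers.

After append 17 (leaves=[17]):
  L0: [17]
  root=17
After append 74 (leaves=[17, 74]):
  L0: [17, 74]
  L1: h(17,74)=(17*31+74)%997=601 -> [601]
  root=601
After append 71 (leaves=[17, 74, 71]):
  L0: [17, 74, 71]
  L1: h(17,74)=(17*31+74)%997=601 h(71,71)=(71*31+71)%997=278 -> [601, 278]
  L2: h(601,278)=(601*31+278)%997=963 -> [963]
  root=963
After append 49 (leaves=[17, 74, 71, 49]):
  L0: [17, 74, 71, 49]
  L1: h(17,74)=(17*31+74)%997=601 h(71,49)=(71*31+49)%997=256 -> [601, 256]
  L2: h(601,256)=(601*31+256)%997=941 -> [941]
  root=941
After append 32 (leaves=[17, 74, 71, 49, 32]):
  L0: [17, 74, 71, 49, 32]
  L1: h(17,74)=(17*31+74)%997=601 h(71,49)=(71*31+49)%997=256 h(32,32)=(32*31+32)%997=27 -> [601, 256, 27]
  L2: h(601,256)=(601*31+256)%997=941 h(27,27)=(27*31+27)%997=864 -> [941, 864]
  L3: h(941,864)=(941*31+864)%997=125 -> [125]
  root=125

Answer: 17 601 963 941 125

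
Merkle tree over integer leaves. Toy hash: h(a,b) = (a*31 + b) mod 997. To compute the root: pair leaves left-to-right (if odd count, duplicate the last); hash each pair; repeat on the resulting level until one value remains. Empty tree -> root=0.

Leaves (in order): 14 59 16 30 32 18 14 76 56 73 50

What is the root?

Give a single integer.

L0: [14, 59, 16, 30, 32, 18, 14, 76, 56, 73, 50]
L1: h(14,59)=(14*31+59)%997=493 h(16,30)=(16*31+30)%997=526 h(32,18)=(32*31+18)%997=13 h(14,76)=(14*31+76)%997=510 h(56,73)=(56*31+73)%997=812 h(50,50)=(50*31+50)%997=603 -> [493, 526, 13, 510, 812, 603]
L2: h(493,526)=(493*31+526)%997=854 h(13,510)=(13*31+510)%997=913 h(812,603)=(812*31+603)%997=850 -> [854, 913, 850]
L3: h(854,913)=(854*31+913)%997=468 h(850,850)=(850*31+850)%997=281 -> [468, 281]
L4: h(468,281)=(468*31+281)%997=831 -> [831]

Answer: 831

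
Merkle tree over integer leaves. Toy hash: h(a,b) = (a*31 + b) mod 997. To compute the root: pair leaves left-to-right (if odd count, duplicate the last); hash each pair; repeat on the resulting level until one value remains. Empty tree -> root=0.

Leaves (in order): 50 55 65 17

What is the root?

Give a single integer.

Answer: 940

Derivation:
L0: [50, 55, 65, 17]
L1: h(50,55)=(50*31+55)%997=608 h(65,17)=(65*31+17)%997=38 -> [608, 38]
L2: h(608,38)=(608*31+38)%997=940 -> [940]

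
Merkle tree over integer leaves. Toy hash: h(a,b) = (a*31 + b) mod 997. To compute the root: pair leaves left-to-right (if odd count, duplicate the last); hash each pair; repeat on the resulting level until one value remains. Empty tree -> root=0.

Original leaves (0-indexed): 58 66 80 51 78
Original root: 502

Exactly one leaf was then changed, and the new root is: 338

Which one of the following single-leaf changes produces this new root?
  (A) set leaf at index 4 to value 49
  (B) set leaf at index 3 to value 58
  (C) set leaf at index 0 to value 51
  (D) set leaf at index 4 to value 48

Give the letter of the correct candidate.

Original leaves: [58, 66, 80, 51, 78]
Target new root: 338
Try each candidate change and compute the resulting root:
Candidate A: set leaf[4] = 49 -> leaves = [58, 66, 80, 51, 49]
  L0: [58, 66, 80, 51, 49]
  L1: h(58,66)=(58*31+66)%997=867 h(80,51)=(80*31+51)%997=537 h(49,49)=(49*31+49)%997=571 -> [867, 537, 571]
  L2: h(867,537)=(867*31+537)%997=495 h(571,571)=(571*31+571)%997=326 -> [495, 326]
  L3: h(495,326)=(495*31+326)%997=716 -> [716]
  root = 716 != target 338
Candidate B: set leaf[3] = 58 -> leaves = [58, 66, 80, 58, 78]
  L0: [58, 66, 80, 58, 78]
  L1: h(58,66)=(58*31+66)%997=867 h(80,58)=(80*31+58)%997=544 h(78,78)=(78*31+78)%997=502 -> [867, 544, 502]
  L2: h(867,544)=(867*31+544)%997=502 h(502,502)=(502*31+502)%997=112 -> [502, 112]
  L3: h(502,112)=(502*31+112)%997=719 -> [719]
  root = 719 != target 338
Candidate C: set leaf[0] = 51 -> leaves = [51, 66, 80, 51, 78]
  L0: [51, 66, 80, 51, 78]
  L1: h(51,66)=(51*31+66)%997=650 h(80,51)=(80*31+51)%997=537 h(78,78)=(78*31+78)%997=502 -> [650, 537, 502]
  L2: h(650,537)=(650*31+537)%997=747 h(502,502)=(502*31+502)%997=112 -> [747, 112]
  L3: h(747,112)=(747*31+112)%997=338 -> [338]
  root = 338 == target 338  ** MATCH **
Candidate D: set leaf[4] = 48 -> leaves = [58, 66, 80, 51, 48]
  L0: [58, 66, 80, 51, 48]
  L1: h(58,66)=(58*31+66)%997=867 h(80,51)=(80*31+51)%997=537 h(48,48)=(48*31+48)%997=539 -> [867, 537, 539]
  L2: h(867,537)=(867*31+537)%997=495 h(539,539)=(539*31+539)%997=299 -> [495, 299]
  L3: h(495,299)=(495*31+299)%997=689 -> [689]
  root = 689 != target 338
Candidate C produces the target root.

Answer: C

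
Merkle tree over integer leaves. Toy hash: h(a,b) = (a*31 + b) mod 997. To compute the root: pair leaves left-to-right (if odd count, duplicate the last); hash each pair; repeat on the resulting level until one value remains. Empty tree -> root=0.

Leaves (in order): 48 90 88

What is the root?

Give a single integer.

L0: [48, 90, 88]
L1: h(48,90)=(48*31+90)%997=581 h(88,88)=(88*31+88)%997=822 -> [581, 822]
L2: h(581,822)=(581*31+822)%997=887 -> [887]

Answer: 887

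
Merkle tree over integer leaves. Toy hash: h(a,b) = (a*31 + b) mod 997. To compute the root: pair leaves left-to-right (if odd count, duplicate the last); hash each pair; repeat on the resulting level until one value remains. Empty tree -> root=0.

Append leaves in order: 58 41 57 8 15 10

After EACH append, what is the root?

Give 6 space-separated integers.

Answer: 58 842 10 958 193 33

Derivation:
After append 58 (leaves=[58]):
  L0: [58]
  root=58
After append 41 (leaves=[58, 41]):
  L0: [58, 41]
  L1: h(58,41)=(58*31+41)%997=842 -> [842]
  root=842
After append 57 (leaves=[58, 41, 57]):
  L0: [58, 41, 57]
  L1: h(58,41)=(58*31+41)%997=842 h(57,57)=(57*31+57)%997=827 -> [842, 827]
  L2: h(842,827)=(842*31+827)%997=10 -> [10]
  root=10
After append 8 (leaves=[58, 41, 57, 8]):
  L0: [58, 41, 57, 8]
  L1: h(58,41)=(58*31+41)%997=842 h(57,8)=(57*31+8)%997=778 -> [842, 778]
  L2: h(842,778)=(842*31+778)%997=958 -> [958]
  root=958
After append 15 (leaves=[58, 41, 57, 8, 15]):
  L0: [58, 41, 57, 8, 15]
  L1: h(58,41)=(58*31+41)%997=842 h(57,8)=(57*31+8)%997=778 h(15,15)=(15*31+15)%997=480 -> [842, 778, 480]
  L2: h(842,778)=(842*31+778)%997=958 h(480,480)=(480*31+480)%997=405 -> [958, 405]
  L3: h(958,405)=(958*31+405)%997=193 -> [193]
  root=193
After append 10 (leaves=[58, 41, 57, 8, 15, 10]):
  L0: [58, 41, 57, 8, 15, 10]
  L1: h(58,41)=(58*31+41)%997=842 h(57,8)=(57*31+8)%997=778 h(15,10)=(15*31+10)%997=475 -> [842, 778, 475]
  L2: h(842,778)=(842*31+778)%997=958 h(475,475)=(475*31+475)%997=245 -> [958, 245]
  L3: h(958,245)=(958*31+245)%997=33 -> [33]
  root=33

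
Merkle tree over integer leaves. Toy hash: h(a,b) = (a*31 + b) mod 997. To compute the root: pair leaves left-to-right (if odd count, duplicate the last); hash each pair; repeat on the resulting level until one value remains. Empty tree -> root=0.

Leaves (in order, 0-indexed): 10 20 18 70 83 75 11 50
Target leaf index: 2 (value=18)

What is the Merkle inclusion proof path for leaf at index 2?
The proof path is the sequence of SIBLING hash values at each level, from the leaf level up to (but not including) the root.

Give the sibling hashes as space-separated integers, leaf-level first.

Answer: 70 330 725

Derivation:
L0 (leaves): [10, 20, 18, 70, 83, 75, 11, 50], target index=2
L1: h(10,20)=(10*31+20)%997=330 [pair 0] h(18,70)=(18*31+70)%997=628 [pair 1] h(83,75)=(83*31+75)%997=654 [pair 2] h(11,50)=(11*31+50)%997=391 [pair 3] -> [330, 628, 654, 391]
  Sibling for proof at L0: 70
L2: h(330,628)=(330*31+628)%997=888 [pair 0] h(654,391)=(654*31+391)%997=725 [pair 1] -> [888, 725]
  Sibling for proof at L1: 330
L3: h(888,725)=(888*31+725)%997=337 [pair 0] -> [337]
  Sibling for proof at L2: 725
Root: 337
Proof path (sibling hashes from leaf to root): [70, 330, 725]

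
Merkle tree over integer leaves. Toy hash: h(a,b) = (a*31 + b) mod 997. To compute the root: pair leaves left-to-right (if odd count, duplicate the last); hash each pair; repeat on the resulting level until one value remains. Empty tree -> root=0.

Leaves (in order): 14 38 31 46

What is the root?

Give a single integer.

Answer: 684

Derivation:
L0: [14, 38, 31, 46]
L1: h(14,38)=(14*31+38)%997=472 h(31,46)=(31*31+46)%997=10 -> [472, 10]
L2: h(472,10)=(472*31+10)%997=684 -> [684]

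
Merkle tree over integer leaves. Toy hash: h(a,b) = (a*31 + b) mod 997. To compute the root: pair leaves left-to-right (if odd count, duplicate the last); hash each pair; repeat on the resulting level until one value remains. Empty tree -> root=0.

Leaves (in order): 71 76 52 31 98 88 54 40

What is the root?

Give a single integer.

Answer: 782

Derivation:
L0: [71, 76, 52, 31, 98, 88, 54, 40]
L1: h(71,76)=(71*31+76)%997=283 h(52,31)=(52*31+31)%997=646 h(98,88)=(98*31+88)%997=135 h(54,40)=(54*31+40)%997=717 -> [283, 646, 135, 717]
L2: h(283,646)=(283*31+646)%997=446 h(135,717)=(135*31+717)%997=914 -> [446, 914]
L3: h(446,914)=(446*31+914)%997=782 -> [782]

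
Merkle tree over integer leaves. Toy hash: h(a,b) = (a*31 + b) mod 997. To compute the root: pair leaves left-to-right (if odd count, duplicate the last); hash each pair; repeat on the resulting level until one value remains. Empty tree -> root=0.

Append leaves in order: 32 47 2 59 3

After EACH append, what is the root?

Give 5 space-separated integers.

After append 32 (leaves=[32]):
  L0: [32]
  root=32
After append 47 (leaves=[32, 47]):
  L0: [32, 47]
  L1: h(32,47)=(32*31+47)%997=42 -> [42]
  root=42
After append 2 (leaves=[32, 47, 2]):
  L0: [32, 47, 2]
  L1: h(32,47)=(32*31+47)%997=42 h(2,2)=(2*31+2)%997=64 -> [42, 64]
  L2: h(42,64)=(42*31+64)%997=369 -> [369]
  root=369
After append 59 (leaves=[32, 47, 2, 59]):
  L0: [32, 47, 2, 59]
  L1: h(32,47)=(32*31+47)%997=42 h(2,59)=(2*31+59)%997=121 -> [42, 121]
  L2: h(42,121)=(42*31+121)%997=426 -> [426]
  root=426
After append 3 (leaves=[32, 47, 2, 59, 3]):
  L0: [32, 47, 2, 59, 3]
  L1: h(32,47)=(32*31+47)%997=42 h(2,59)=(2*31+59)%997=121 h(3,3)=(3*31+3)%997=96 -> [42, 121, 96]
  L2: h(42,121)=(42*31+121)%997=426 h(96,96)=(96*31+96)%997=81 -> [426, 81]
  L3: h(426,81)=(426*31+81)%997=326 -> [326]
  root=326

Answer: 32 42 369 426 326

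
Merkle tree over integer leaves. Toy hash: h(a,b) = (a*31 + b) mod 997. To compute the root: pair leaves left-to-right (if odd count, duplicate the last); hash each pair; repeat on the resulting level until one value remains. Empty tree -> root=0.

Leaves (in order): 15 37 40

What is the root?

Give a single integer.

Answer: 890

Derivation:
L0: [15, 37, 40]
L1: h(15,37)=(15*31+37)%997=502 h(40,40)=(40*31+40)%997=283 -> [502, 283]
L2: h(502,283)=(502*31+283)%997=890 -> [890]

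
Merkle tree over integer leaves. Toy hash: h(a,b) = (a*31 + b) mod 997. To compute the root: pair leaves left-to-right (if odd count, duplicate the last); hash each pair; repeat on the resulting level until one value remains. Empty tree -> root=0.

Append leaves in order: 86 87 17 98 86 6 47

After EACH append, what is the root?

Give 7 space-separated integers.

After append 86 (leaves=[86]):
  L0: [86]
  root=86
After append 87 (leaves=[86, 87]):
  L0: [86, 87]
  L1: h(86,87)=(86*31+87)%997=759 -> [759]
  root=759
After append 17 (leaves=[86, 87, 17]):
  L0: [86, 87, 17]
  L1: h(86,87)=(86*31+87)%997=759 h(17,17)=(17*31+17)%997=544 -> [759, 544]
  L2: h(759,544)=(759*31+544)%997=145 -> [145]
  root=145
After append 98 (leaves=[86, 87, 17, 98]):
  L0: [86, 87, 17, 98]
  L1: h(86,87)=(86*31+87)%997=759 h(17,98)=(17*31+98)%997=625 -> [759, 625]
  L2: h(759,625)=(759*31+625)%997=226 -> [226]
  root=226
After append 86 (leaves=[86, 87, 17, 98, 86]):
  L0: [86, 87, 17, 98, 86]
  L1: h(86,87)=(86*31+87)%997=759 h(17,98)=(17*31+98)%997=625 h(86,86)=(86*31+86)%997=758 -> [759, 625, 758]
  L2: h(759,625)=(759*31+625)%997=226 h(758,758)=(758*31+758)%997=328 -> [226, 328]
  L3: h(226,328)=(226*31+328)%997=355 -> [355]
  root=355
After append 6 (leaves=[86, 87, 17, 98, 86, 6]):
  L0: [86, 87, 17, 98, 86, 6]
  L1: h(86,87)=(86*31+87)%997=759 h(17,98)=(17*31+98)%997=625 h(86,6)=(86*31+6)%997=678 -> [759, 625, 678]
  L2: h(759,625)=(759*31+625)%997=226 h(678,678)=(678*31+678)%997=759 -> [226, 759]
  L3: h(226,759)=(226*31+759)%997=786 -> [786]
  root=786
After append 47 (leaves=[86, 87, 17, 98, 86, 6, 47]):
  L0: [86, 87, 17, 98, 86, 6, 47]
  L1: h(86,87)=(86*31+87)%997=759 h(17,98)=(17*31+98)%997=625 h(86,6)=(86*31+6)%997=678 h(47,47)=(47*31+47)%997=507 -> [759, 625, 678, 507]
  L2: h(759,625)=(759*31+625)%997=226 h(678,507)=(678*31+507)%997=588 -> [226, 588]
  L3: h(226,588)=(226*31+588)%997=615 -> [615]
  root=615

Answer: 86 759 145 226 355 786 615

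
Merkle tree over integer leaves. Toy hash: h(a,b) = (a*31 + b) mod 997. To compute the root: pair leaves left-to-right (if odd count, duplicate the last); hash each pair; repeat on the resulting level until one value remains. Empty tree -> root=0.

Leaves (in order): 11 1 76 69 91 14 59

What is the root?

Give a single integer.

Answer: 95

Derivation:
L0: [11, 1, 76, 69, 91, 14, 59]
L1: h(11,1)=(11*31+1)%997=342 h(76,69)=(76*31+69)%997=431 h(91,14)=(91*31+14)%997=841 h(59,59)=(59*31+59)%997=891 -> [342, 431, 841, 891]
L2: h(342,431)=(342*31+431)%997=66 h(841,891)=(841*31+891)%997=43 -> [66, 43]
L3: h(66,43)=(66*31+43)%997=95 -> [95]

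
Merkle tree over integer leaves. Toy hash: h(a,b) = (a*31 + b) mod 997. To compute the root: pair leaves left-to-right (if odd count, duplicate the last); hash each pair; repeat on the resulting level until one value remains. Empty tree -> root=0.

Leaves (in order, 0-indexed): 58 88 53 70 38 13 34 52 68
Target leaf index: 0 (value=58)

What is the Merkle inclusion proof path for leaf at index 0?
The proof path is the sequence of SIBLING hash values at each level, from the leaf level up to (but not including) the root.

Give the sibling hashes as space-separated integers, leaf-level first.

L0 (leaves): [58, 88, 53, 70, 38, 13, 34, 52, 68], target index=0
L1: h(58,88)=(58*31+88)%997=889 [pair 0] h(53,70)=(53*31+70)%997=716 [pair 1] h(38,13)=(38*31+13)%997=194 [pair 2] h(34,52)=(34*31+52)%997=109 [pair 3] h(68,68)=(68*31+68)%997=182 [pair 4] -> [889, 716, 194, 109, 182]
  Sibling for proof at L0: 88
L2: h(889,716)=(889*31+716)%997=359 [pair 0] h(194,109)=(194*31+109)%997=141 [pair 1] h(182,182)=(182*31+182)%997=839 [pair 2] -> [359, 141, 839]
  Sibling for proof at L1: 716
L3: h(359,141)=(359*31+141)%997=303 [pair 0] h(839,839)=(839*31+839)%997=926 [pair 1] -> [303, 926]
  Sibling for proof at L2: 141
L4: h(303,926)=(303*31+926)%997=349 [pair 0] -> [349]
  Sibling for proof at L3: 926
Root: 349
Proof path (sibling hashes from leaf to root): [88, 716, 141, 926]

Answer: 88 716 141 926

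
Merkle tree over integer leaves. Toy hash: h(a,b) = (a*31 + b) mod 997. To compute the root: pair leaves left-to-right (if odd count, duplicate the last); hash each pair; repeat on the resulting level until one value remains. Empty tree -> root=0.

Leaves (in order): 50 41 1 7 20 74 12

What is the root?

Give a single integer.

Answer: 695

Derivation:
L0: [50, 41, 1, 7, 20, 74, 12]
L1: h(50,41)=(50*31+41)%997=594 h(1,7)=(1*31+7)%997=38 h(20,74)=(20*31+74)%997=694 h(12,12)=(12*31+12)%997=384 -> [594, 38, 694, 384]
L2: h(594,38)=(594*31+38)%997=506 h(694,384)=(694*31+384)%997=961 -> [506, 961]
L3: h(506,961)=(506*31+961)%997=695 -> [695]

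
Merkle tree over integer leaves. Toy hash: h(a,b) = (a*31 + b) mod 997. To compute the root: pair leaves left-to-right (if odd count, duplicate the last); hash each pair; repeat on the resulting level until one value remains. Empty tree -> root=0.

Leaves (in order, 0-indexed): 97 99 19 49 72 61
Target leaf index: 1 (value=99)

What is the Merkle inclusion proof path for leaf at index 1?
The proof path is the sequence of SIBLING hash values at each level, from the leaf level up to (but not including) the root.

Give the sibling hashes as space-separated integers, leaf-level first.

Answer: 97 638 595

Derivation:
L0 (leaves): [97, 99, 19, 49, 72, 61], target index=1
L1: h(97,99)=(97*31+99)%997=115 [pair 0] h(19,49)=(19*31+49)%997=638 [pair 1] h(72,61)=(72*31+61)%997=299 [pair 2] -> [115, 638, 299]
  Sibling for proof at L0: 97
L2: h(115,638)=(115*31+638)%997=215 [pair 0] h(299,299)=(299*31+299)%997=595 [pair 1] -> [215, 595]
  Sibling for proof at L1: 638
L3: h(215,595)=(215*31+595)%997=281 [pair 0] -> [281]
  Sibling for proof at L2: 595
Root: 281
Proof path (sibling hashes from leaf to root): [97, 638, 595]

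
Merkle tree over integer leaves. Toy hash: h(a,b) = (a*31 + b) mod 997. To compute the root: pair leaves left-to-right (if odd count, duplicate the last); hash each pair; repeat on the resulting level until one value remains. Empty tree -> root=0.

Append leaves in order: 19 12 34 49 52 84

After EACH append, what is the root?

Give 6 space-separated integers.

After append 19 (leaves=[19]):
  L0: [19]
  root=19
After append 12 (leaves=[19, 12]):
  L0: [19, 12]
  L1: h(19,12)=(19*31+12)%997=601 -> [601]
  root=601
After append 34 (leaves=[19, 12, 34]):
  L0: [19, 12, 34]
  L1: h(19,12)=(19*31+12)%997=601 h(34,34)=(34*31+34)%997=91 -> [601, 91]
  L2: h(601,91)=(601*31+91)%997=776 -> [776]
  root=776
After append 49 (leaves=[19, 12, 34, 49]):
  L0: [19, 12, 34, 49]
  L1: h(19,12)=(19*31+12)%997=601 h(34,49)=(34*31+49)%997=106 -> [601, 106]
  L2: h(601,106)=(601*31+106)%997=791 -> [791]
  root=791
After append 52 (leaves=[19, 12, 34, 49, 52]):
  L0: [19, 12, 34, 49, 52]
  L1: h(19,12)=(19*31+12)%997=601 h(34,49)=(34*31+49)%997=106 h(52,52)=(52*31+52)%997=667 -> [601, 106, 667]
  L2: h(601,106)=(601*31+106)%997=791 h(667,667)=(667*31+667)%997=407 -> [791, 407]
  L3: h(791,407)=(791*31+407)%997=3 -> [3]
  root=3
After append 84 (leaves=[19, 12, 34, 49, 52, 84]):
  L0: [19, 12, 34, 49, 52, 84]
  L1: h(19,12)=(19*31+12)%997=601 h(34,49)=(34*31+49)%997=106 h(52,84)=(52*31+84)%997=699 -> [601, 106, 699]
  L2: h(601,106)=(601*31+106)%997=791 h(699,699)=(699*31+699)%997=434 -> [791, 434]
  L3: h(791,434)=(791*31+434)%997=30 -> [30]
  root=30

Answer: 19 601 776 791 3 30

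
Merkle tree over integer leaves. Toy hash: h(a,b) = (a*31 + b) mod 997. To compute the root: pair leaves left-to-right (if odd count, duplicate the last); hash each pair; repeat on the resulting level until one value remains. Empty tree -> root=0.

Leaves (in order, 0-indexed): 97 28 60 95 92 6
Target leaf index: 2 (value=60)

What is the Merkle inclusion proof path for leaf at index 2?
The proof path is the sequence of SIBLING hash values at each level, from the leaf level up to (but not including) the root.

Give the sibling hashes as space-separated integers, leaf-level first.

Answer: 95 44 729

Derivation:
L0 (leaves): [97, 28, 60, 95, 92, 6], target index=2
L1: h(97,28)=(97*31+28)%997=44 [pair 0] h(60,95)=(60*31+95)%997=958 [pair 1] h(92,6)=(92*31+6)%997=864 [pair 2] -> [44, 958, 864]
  Sibling for proof at L0: 95
L2: h(44,958)=(44*31+958)%997=328 [pair 0] h(864,864)=(864*31+864)%997=729 [pair 1] -> [328, 729]
  Sibling for proof at L1: 44
L3: h(328,729)=(328*31+729)%997=927 [pair 0] -> [927]
  Sibling for proof at L2: 729
Root: 927
Proof path (sibling hashes from leaf to root): [95, 44, 729]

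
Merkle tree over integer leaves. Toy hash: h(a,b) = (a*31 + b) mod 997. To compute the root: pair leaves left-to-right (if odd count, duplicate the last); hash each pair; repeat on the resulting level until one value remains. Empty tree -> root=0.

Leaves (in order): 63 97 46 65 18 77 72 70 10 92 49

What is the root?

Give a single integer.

L0: [63, 97, 46, 65, 18, 77, 72, 70, 10, 92, 49]
L1: h(63,97)=(63*31+97)%997=56 h(46,65)=(46*31+65)%997=494 h(18,77)=(18*31+77)%997=635 h(72,70)=(72*31+70)%997=308 h(10,92)=(10*31+92)%997=402 h(49,49)=(49*31+49)%997=571 -> [56, 494, 635, 308, 402, 571]
L2: h(56,494)=(56*31+494)%997=236 h(635,308)=(635*31+308)%997=53 h(402,571)=(402*31+571)%997=72 -> [236, 53, 72]
L3: h(236,53)=(236*31+53)%997=390 h(72,72)=(72*31+72)%997=310 -> [390, 310]
L4: h(390,310)=(390*31+310)%997=436 -> [436]

Answer: 436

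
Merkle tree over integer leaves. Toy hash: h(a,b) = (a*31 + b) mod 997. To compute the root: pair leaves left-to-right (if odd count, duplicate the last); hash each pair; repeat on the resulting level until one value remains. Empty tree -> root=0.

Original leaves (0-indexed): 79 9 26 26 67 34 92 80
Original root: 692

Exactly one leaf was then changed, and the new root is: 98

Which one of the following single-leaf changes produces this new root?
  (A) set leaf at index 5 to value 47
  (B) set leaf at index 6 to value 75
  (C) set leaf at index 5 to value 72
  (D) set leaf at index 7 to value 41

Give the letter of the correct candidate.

Original leaves: [79, 9, 26, 26, 67, 34, 92, 80]
Target new root: 98
Try each candidate change and compute the resulting root:
Candidate A: set leaf[5] = 47 -> leaves = [79, 9, 26, 26, 67, 47, 92, 80]
  L0: [79, 9, 26, 26, 67, 47, 92, 80]
  L1: h(79,9)=(79*31+9)%997=464 h(26,26)=(26*31+26)%997=832 h(67,47)=(67*31+47)%997=130 h(92,80)=(92*31+80)%997=938 -> [464, 832, 130, 938]
  L2: h(464,832)=(464*31+832)%997=261 h(130,938)=(130*31+938)%997=980 -> [261, 980]
  L3: h(261,980)=(261*31+980)%997=98 -> [98]
  root = 98 == target 98  ** MATCH **
Candidate B: set leaf[6] = 75 -> leaves = [79, 9, 26, 26, 67, 34, 75, 80]
  L0: [79, 9, 26, 26, 67, 34, 75, 80]
  L1: h(79,9)=(79*31+9)%997=464 h(26,26)=(26*31+26)%997=832 h(67,34)=(67*31+34)%997=117 h(75,80)=(75*31+80)%997=411 -> [464, 832, 117, 411]
  L2: h(464,832)=(464*31+832)%997=261 h(117,411)=(117*31+411)%997=50 -> [261, 50]
  L3: h(261,50)=(261*31+50)%997=165 -> [165]
  root = 165 != target 98
Candidate C: set leaf[5] = 72 -> leaves = [79, 9, 26, 26, 67, 72, 92, 80]
  L0: [79, 9, 26, 26, 67, 72, 92, 80]
  L1: h(79,9)=(79*31+9)%997=464 h(26,26)=(26*31+26)%997=832 h(67,72)=(67*31+72)%997=155 h(92,80)=(92*31+80)%997=938 -> [464, 832, 155, 938]
  L2: h(464,832)=(464*31+832)%997=261 h(155,938)=(155*31+938)%997=758 -> [261, 758]
  L3: h(261,758)=(261*31+758)%997=873 -> [873]
  root = 873 != target 98
Candidate D: set leaf[7] = 41 -> leaves = [79, 9, 26, 26, 67, 34, 92, 41]
  L0: [79, 9, 26, 26, 67, 34, 92, 41]
  L1: h(79,9)=(79*31+9)%997=464 h(26,26)=(26*31+26)%997=832 h(67,34)=(67*31+34)%997=117 h(92,41)=(92*31+41)%997=899 -> [464, 832, 117, 899]
  L2: h(464,832)=(464*31+832)%997=261 h(117,899)=(117*31+899)%997=538 -> [261, 538]
  L3: h(261,538)=(261*31+538)%997=653 -> [653]
  root = 653 != target 98
Candidate A produces the target root.

Answer: A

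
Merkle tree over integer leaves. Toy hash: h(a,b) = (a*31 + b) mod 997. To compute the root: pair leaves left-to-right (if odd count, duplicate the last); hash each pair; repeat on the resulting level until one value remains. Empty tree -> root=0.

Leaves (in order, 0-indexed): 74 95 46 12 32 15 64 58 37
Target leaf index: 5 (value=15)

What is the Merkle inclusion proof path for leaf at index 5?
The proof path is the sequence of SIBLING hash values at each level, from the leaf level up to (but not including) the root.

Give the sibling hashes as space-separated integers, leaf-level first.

L0 (leaves): [74, 95, 46, 12, 32, 15, 64, 58, 37], target index=5
L1: h(74,95)=(74*31+95)%997=395 [pair 0] h(46,12)=(46*31+12)%997=441 [pair 1] h(32,15)=(32*31+15)%997=10 [pair 2] h(64,58)=(64*31+58)%997=48 [pair 3] h(37,37)=(37*31+37)%997=187 [pair 4] -> [395, 441, 10, 48, 187]
  Sibling for proof at L0: 32
L2: h(395,441)=(395*31+441)%997=722 [pair 0] h(10,48)=(10*31+48)%997=358 [pair 1] h(187,187)=(187*31+187)%997=2 [pair 2] -> [722, 358, 2]
  Sibling for proof at L1: 48
L3: h(722,358)=(722*31+358)%997=806 [pair 0] h(2,2)=(2*31+2)%997=64 [pair 1] -> [806, 64]
  Sibling for proof at L2: 722
L4: h(806,64)=(806*31+64)%997=125 [pair 0] -> [125]
  Sibling for proof at L3: 64
Root: 125
Proof path (sibling hashes from leaf to root): [32, 48, 722, 64]

Answer: 32 48 722 64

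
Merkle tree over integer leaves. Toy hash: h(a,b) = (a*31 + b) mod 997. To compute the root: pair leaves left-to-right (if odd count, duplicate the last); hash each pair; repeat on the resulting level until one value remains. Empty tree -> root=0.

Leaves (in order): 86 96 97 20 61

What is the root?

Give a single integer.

L0: [86, 96, 97, 20, 61]
L1: h(86,96)=(86*31+96)%997=768 h(97,20)=(97*31+20)%997=36 h(61,61)=(61*31+61)%997=955 -> [768, 36, 955]
L2: h(768,36)=(768*31+36)%997=913 h(955,955)=(955*31+955)%997=650 -> [913, 650]
L3: h(913,650)=(913*31+650)%997=40 -> [40]

Answer: 40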